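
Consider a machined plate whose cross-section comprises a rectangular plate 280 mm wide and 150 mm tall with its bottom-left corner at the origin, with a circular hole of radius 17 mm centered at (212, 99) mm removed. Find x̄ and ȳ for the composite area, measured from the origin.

plate: A = 280 × 150 = 42000.00, centroid at (140.00, 75.00).
hole: A = −π·17² = -907.92, centroid at (212.00, 99.00).
ΣA = 41092.08 mm²
ΣAx̄ = (42000.00)(140.00) + (-907.92)(212.00) = 5687520.90 mm³
ΣAȳ = (42000.00)(75.00) + (-907.92)(99.00) = 3060115.89 mm³
x̄ = 5687520.90 / 41092.08 = 138.41 mm
ȳ = 3060115.89 / 41092.08 = 74.47 mm

x̄ = 138.41 mm, ȳ = 74.47 mm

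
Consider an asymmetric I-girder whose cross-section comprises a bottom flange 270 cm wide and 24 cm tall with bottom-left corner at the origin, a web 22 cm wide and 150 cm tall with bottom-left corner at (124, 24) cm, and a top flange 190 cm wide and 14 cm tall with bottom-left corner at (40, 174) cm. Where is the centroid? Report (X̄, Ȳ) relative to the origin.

bottom flange: A = 270 × 24 = 6480.00, centroid at (135.00, 12.00).
web: A = 22 × 150 = 3300.00, centroid at (135.00, 99.00).
top flange: A = 190 × 14 = 2660.00, centroid at (135.00, 181.00).
ΣA = 12440.00 cm²
ΣAX̄ = (6480.00)(135.00) + (3300.00)(135.00) + (2660.00)(135.00) = 1679400.00 cm³
ΣAȲ = (6480.00)(12.00) + (3300.00)(99.00) + (2660.00)(181.00) = 885920.00 cm³
X̄ = 1679400.00 / 12440.00 = 135.00 cm
Ȳ = 885920.00 / 12440.00 = 71.22 cm

X̄ = 135.00 cm, Ȳ = 71.22 cm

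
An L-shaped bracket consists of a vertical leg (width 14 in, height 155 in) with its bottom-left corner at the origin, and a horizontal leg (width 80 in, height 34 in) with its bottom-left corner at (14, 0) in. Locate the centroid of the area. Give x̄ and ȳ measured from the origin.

Part | A | x̄ᵢ | ȳᵢ | A·x̄ᵢ | A·ȳᵢ
vertical leg | 2170.00 | 7.00 | 77.50 | 15190.00 | 168175.00
horizontal leg | 2720.00 | 54.00 | 17.00 | 146880.00 | 46240.00
Σ | 4890.00 |  |  | 162070.00 | 214415.00
x̄ = 162070.00 / 4890.00 = 33.14 in
ȳ = 214415.00 / 4890.00 = 43.85 in

x̄ = 33.14 in, ȳ = 43.85 in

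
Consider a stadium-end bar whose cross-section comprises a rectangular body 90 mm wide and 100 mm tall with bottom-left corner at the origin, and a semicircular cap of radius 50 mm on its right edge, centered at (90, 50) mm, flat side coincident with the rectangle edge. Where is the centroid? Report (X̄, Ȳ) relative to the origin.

rectangular body: A = 90 × 100 = 9000.00, centroid at (45.00, 50.00).
semicircular end: A = ½π·50² = 3926.99, centroid at (111.22, 50.00).
ΣA = 12926.99 mm², ΣAX̄ = 841762.51 mm³, ΣAȲ = 646349.54 mm³.
X̄ = 841762.51/12926.99 = 65.12 mm; Ȳ = 646349.54/12926.99 = 50.00 mm.

X̄ = 65.12 mm, Ȳ = 50.00 mm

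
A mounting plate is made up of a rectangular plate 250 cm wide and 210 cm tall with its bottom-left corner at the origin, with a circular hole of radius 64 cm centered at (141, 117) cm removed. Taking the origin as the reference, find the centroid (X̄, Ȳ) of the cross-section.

plate: A = 250 × 210 = 52500.00, centroid at (125.00, 105.00).
hole: A = −π·64² = -12867.96, centroid at (141.00, 117.00).
ΣA = 39632.04 cm²
ΣAX̄ = (52500.00)(125.00) + (-12867.96)(141.00) = 4748117.15 cm³
ΣAȲ = (52500.00)(105.00) + (-12867.96)(117.00) = 4006948.27 cm³
X̄ = 4748117.15 / 39632.04 = 119.81 cm
Ȳ = 4006948.27 / 39632.04 = 101.10 cm

X̄ = 119.81 cm, Ȳ = 101.10 cm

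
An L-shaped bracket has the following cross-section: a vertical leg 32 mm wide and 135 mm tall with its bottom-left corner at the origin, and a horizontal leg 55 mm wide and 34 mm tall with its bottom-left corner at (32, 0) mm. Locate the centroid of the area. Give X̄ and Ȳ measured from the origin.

vertical leg: A = 32 × 135 = 4320.00, centroid at (16.00, 67.50).
horizontal leg: A = 55 × 34 = 1870.00, centroid at (59.50, 17.00).
ΣA = 6190.00 mm²
ΣAX̄ = (4320.00)(16.00) + (1870.00)(59.50) = 180385.00 mm³
ΣAȲ = (4320.00)(67.50) + (1870.00)(17.00) = 323390.00 mm³
X̄ = 180385.00 / 6190.00 = 29.14 mm
Ȳ = 323390.00 / 6190.00 = 52.24 mm

X̄ = 29.14 mm, Ȳ = 52.24 mm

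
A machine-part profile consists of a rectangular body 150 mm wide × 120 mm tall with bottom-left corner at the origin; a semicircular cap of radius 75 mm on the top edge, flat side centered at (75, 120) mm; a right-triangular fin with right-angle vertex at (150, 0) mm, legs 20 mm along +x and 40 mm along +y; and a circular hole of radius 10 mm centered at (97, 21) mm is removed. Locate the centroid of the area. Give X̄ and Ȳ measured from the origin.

rectangular body: A = 150 × 120 = 18000.00, centroid at (75.00, 60.00).
semicircular top: A = ½π·75² = 8835.73, centroid at (75.00, 151.83).
triangular fin: A = ½·20·40 = 400.00, centroid at (156.67, 13.33).
hole: A = −π·10² = -314.16, centroid at (97.00, 21.00).
ΣA = 26921.57 mm², ΣAX̄ = 2044872.92 mm³, ΣAȲ = 2420273.51 mm³.
X̄ = 2044872.92/26921.57 = 75.96 mm; Ȳ = 2420273.51/26921.57 = 89.90 mm.

X̄ = 75.96 mm, Ȳ = 89.90 mm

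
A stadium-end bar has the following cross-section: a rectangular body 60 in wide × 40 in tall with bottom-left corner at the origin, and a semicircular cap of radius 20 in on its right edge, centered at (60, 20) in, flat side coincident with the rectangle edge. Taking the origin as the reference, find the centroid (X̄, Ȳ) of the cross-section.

X̄ = 37.99 in, Ȳ = 20.00 in

rectangular body: A = 60 × 40 = 2400.00, centroid at (30.00, 20.00).
semicircular end: A = ½π·20² = 628.32, centroid at (68.49, 20.00).
ΣA = 3028.32 in², ΣAX̄ = 115032.45 in³, ΣAȲ = 60566.37 in³.
X̄ = 115032.45/3028.32 = 37.99 in; Ȳ = 60566.37/3028.32 = 20.00 in.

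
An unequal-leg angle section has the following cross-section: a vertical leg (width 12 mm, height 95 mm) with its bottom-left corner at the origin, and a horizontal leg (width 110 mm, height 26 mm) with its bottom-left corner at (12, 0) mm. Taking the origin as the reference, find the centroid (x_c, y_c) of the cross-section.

Part | A | x̄ᵢ | ȳᵢ | A·x̄ᵢ | A·ȳᵢ
vertical leg | 1140.00 | 6.00 | 47.50 | 6840.00 | 54150.00
horizontal leg | 2860.00 | 67.00 | 13.00 | 191620.00 | 37180.00
Σ | 4000.00 |  |  | 198460.00 | 91330.00
x_c = 198460.00 / 4000.00 = 49.62 mm
y_c = 91330.00 / 4000.00 = 22.83 mm

x_c = 49.62 mm, y_c = 22.83 mm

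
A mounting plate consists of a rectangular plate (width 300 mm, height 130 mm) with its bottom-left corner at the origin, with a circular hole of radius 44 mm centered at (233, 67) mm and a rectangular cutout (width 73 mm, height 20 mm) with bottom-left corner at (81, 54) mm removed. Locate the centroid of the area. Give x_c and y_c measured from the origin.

Part | A | x̄ᵢ | ȳᵢ | A·x̄ᵢ | A·ȳᵢ
plate | 39000.00 | 150.00 | 65.00 | 5850000.00 | 2535000.00
hole 1 | -6082.12 | 233.00 | 67.00 | -1417134.75 | -407502.27
hole 2 | -1460.00 | 117.50 | 64.00 | -171550.00 | -93440.00
Σ | 31457.88 |  |  | 4261315.25 | 2034057.73
x_c = 4261315.25 / 31457.88 = 135.46 mm
y_c = 2034057.73 / 31457.88 = 64.66 mm

x_c = 135.46 mm, y_c = 64.66 mm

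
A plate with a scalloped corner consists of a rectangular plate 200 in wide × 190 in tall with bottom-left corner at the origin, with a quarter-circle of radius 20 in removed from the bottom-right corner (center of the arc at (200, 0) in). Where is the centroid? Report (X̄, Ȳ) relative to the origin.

X̄ = 99.24 in, Ȳ = 95.72 in

plate: A = 200 × 190 = 38000.00, centroid at (100.00, 95.00).
removed quarter-circle: A = −¼π·20² = -314.16, centroid at (191.51, 8.49).
ΣA = 37685.84 in², ΣAX̄ = 3739834.81 in³, ΣAȲ = 3607333.33 in³.
X̄ = 3739834.81/37685.84 = 99.24 in; Ȳ = 3607333.33/37685.84 = 95.72 in.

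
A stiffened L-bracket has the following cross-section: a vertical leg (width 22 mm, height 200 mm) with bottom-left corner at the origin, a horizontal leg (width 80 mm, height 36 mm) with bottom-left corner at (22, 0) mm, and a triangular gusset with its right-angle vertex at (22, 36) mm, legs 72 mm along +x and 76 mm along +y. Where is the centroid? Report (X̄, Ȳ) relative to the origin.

vertical leg: A = 22 × 200 = 4400.00, centroid at (11.00, 100.00).
horizontal leg: A = 80 × 36 = 2880.00, centroid at (62.00, 18.00).
gusset: A = ½·72·76 = 2736.00, centroid at (46.00, 61.33).
ΣA = 10016.00 mm², ΣAX̄ = 352816.00 mm³, ΣAȲ = 659648.00 mm³.
X̄ = 352816.00/10016.00 = 35.23 mm; Ȳ = 659648.00/10016.00 = 65.86 mm.

X̄ = 35.23 mm, Ȳ = 65.86 mm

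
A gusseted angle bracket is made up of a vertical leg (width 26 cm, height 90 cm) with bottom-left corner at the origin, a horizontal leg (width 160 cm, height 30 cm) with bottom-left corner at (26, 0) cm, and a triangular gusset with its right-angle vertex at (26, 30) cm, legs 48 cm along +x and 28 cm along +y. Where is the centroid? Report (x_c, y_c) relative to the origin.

x_c = 72.64 cm, y_c = 26.08 cm

vertical leg: A = 26 × 90 = 2340.00, centroid at (13.00, 45.00).
horizontal leg: A = 160 × 30 = 4800.00, centroid at (106.00, 15.00).
gusset: A = ½·48·28 = 672.00, centroid at (42.00, 39.33).
ΣA = 7812.00 cm², ΣAx_c = 567444.00 cm³, ΣAy_c = 203732.00 cm³.
x_c = 567444.00/7812.00 = 72.64 cm; y_c = 203732.00/7812.00 = 26.08 cm.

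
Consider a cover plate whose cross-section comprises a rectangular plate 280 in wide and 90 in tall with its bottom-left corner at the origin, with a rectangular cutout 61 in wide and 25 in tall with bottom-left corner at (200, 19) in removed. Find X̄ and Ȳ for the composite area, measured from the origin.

X̄ = 134.17 in, Ȳ = 45.87 in

plate: A = 280 × 90 = 25200.00, centroid at (140.00, 45.00).
hole: A = −(61 × 25) = -1525.00, centroid at (230.50, 31.50).
ΣA = 23675.00 in², ΣAX̄ = 3176487.50 in³, ΣAȲ = 1085962.50 in³.
X̄ = 3176487.50/23675.00 = 134.17 in; Ȳ = 1085962.50/23675.00 = 45.87 in.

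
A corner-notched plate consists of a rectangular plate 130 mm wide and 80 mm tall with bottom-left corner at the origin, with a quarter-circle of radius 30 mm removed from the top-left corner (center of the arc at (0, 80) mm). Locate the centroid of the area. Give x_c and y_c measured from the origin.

plate: A = 130 × 80 = 10400.00, centroid at (65.00, 40.00).
removed quarter-circle: A = −¼π·30² = -706.86, centroid at (12.73, 67.27).
ΣA = 9693.14 mm²
ΣAx_c = (10400.00)(65.00) + (-706.86)(12.73) = 667000.00 mm³
ΣAy_c = (10400.00)(40.00) + (-706.86)(67.27) = 368451.33 mm³
x_c = 667000.00 / 9693.14 = 68.81 mm
y_c = 368451.33 / 9693.14 = 38.01 mm

x_c = 68.81 mm, y_c = 38.01 mm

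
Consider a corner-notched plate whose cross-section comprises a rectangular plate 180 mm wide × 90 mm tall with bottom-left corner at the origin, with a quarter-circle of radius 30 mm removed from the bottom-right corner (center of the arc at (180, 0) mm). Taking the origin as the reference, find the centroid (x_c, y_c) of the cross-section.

plate: A = 180 × 90 = 16200.00, centroid at (90.00, 45.00).
removed quarter-circle: A = −¼π·30² = -706.86, centroid at (167.27, 12.73).
ΣA = 15493.14 mm², ΣAx_c = 1339765.50 mm³, ΣAy_c = 720000.00 mm³.
x_c = 1339765.50/15493.14 = 86.47 mm; y_c = 720000.00/15493.14 = 46.47 mm.

x_c = 86.47 mm, y_c = 46.47 mm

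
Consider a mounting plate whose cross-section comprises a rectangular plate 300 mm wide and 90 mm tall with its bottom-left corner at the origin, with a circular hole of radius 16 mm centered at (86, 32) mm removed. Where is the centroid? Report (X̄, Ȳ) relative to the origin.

X̄ = 151.96 mm, Ȳ = 45.40 mm

plate: A = 300 × 90 = 27000.00, centroid at (150.00, 45.00).
hole: A = −π·16² = -804.25, centroid at (86.00, 32.00).
ΣA = 26195.75 mm², ΣAX̄ = 3980834.70 mm³, ΣAȲ = 1189264.07 mm³.
X̄ = 3980834.70/26195.75 = 151.96 mm; Ȳ = 1189264.07/26195.75 = 45.40 mm.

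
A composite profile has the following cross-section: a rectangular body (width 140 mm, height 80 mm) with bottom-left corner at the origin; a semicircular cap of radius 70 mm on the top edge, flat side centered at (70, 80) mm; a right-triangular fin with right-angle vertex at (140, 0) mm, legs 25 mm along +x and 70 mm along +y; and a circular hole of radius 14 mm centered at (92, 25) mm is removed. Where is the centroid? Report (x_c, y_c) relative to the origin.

x_c = 72.87 mm, y_c = 67.73 mm

rectangular body: A = 140 × 80 = 11200.00, centroid at (70.00, 40.00).
semicircular top: A = ½π·70² = 7696.90, centroid at (70.00, 109.71).
triangular fin: A = ½·25·70 = 875.00, centroid at (148.33, 23.33).
hole: A = −π·14² = -615.75, centroid at (92.00, 25.00).
ΣA = 19156.15 mm², ΣAx_c = 1395925.61 mm³, ΣAy_c = 1297441.69 mm³.
x_c = 1395925.61/19156.15 = 72.87 mm; y_c = 1297441.69/19156.15 = 67.73 mm.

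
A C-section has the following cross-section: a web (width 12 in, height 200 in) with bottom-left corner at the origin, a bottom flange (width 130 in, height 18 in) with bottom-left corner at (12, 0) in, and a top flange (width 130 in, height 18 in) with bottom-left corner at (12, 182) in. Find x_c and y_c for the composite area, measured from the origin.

Part | A | x̄ᵢ | ȳᵢ | A·x̄ᵢ | A·ȳᵢ
web | 2400.00 | 6.00 | 100.00 | 14400.00 | 240000.00
bottom flange | 2340.00 | 77.00 | 9.00 | 180180.00 | 21060.00
top flange | 2340.00 | 77.00 | 191.00 | 180180.00 | 446940.00
Σ | 7080.00 |  |  | 374760.00 | 708000.00
x_c = 374760.00 / 7080.00 = 52.93 in
y_c = 708000.00 / 7080.00 = 100.00 in

x_c = 52.93 in, y_c = 100.00 in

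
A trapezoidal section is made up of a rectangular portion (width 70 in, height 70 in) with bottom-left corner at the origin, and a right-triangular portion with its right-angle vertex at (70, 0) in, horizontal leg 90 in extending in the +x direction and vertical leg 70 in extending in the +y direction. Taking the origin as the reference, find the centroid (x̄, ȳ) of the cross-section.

x̄ = 60.43 in, ȳ = 30.43 in

rectangular portion: A = 70 × 70 = 4900.00, centroid at (35.00, 35.00).
triangular portion: A = ½·90·70 = 3150.00, centroid at (100.00, 23.33).
ΣA = 8050.00 in²
ΣAx̄ = (4900.00)(35.00) + (3150.00)(100.00) = 486500.00 in³
ΣAȳ = (4900.00)(35.00) + (3150.00)(23.33) = 245000.00 in³
x̄ = 486500.00 / 8050.00 = 60.43 in
ȳ = 245000.00 / 8050.00 = 30.43 in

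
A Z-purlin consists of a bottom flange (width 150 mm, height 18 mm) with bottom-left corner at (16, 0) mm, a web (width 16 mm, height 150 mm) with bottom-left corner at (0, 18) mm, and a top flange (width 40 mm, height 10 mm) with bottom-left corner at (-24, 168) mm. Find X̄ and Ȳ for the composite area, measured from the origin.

X̄ = 47.87 mm, Ȳ = 57.58 mm

bottom flange: A = 150 × 18 = 2700.00, centroid at (91.00, 9.00).
web: A = 16 × 150 = 2400.00, centroid at (8.00, 93.00).
top flange: A = 40 × 10 = 400.00, centroid at (-4.00, 173.00).
ΣA = 5500.00 mm²
ΣAX̄ = (2700.00)(91.00) + (2400.00)(8.00) + (400.00)(-4.00) = 263300.00 mm³
ΣAȲ = (2700.00)(9.00) + (2400.00)(93.00) + (400.00)(173.00) = 316700.00 mm³
X̄ = 263300.00 / 5500.00 = 47.87 mm
Ȳ = 316700.00 / 5500.00 = 57.58 mm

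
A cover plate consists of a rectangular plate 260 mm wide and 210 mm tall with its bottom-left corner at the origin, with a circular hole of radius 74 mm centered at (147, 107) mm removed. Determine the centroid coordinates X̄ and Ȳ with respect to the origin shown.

X̄ = 122.18 mm, Ȳ = 104.08 mm

plate: A = 260 × 210 = 54600.00, centroid at (130.00, 105.00).
hole: A = −π·74² = -17203.36, centroid at (147.00, 107.00).
ΣA = 37396.64 mm², ΣAX̄ = 4569105.88 mm³, ΣAȲ = 3892240.33 mm³.
X̄ = 4569105.88/37396.64 = 122.18 mm; Ȳ = 3892240.33/37396.64 = 104.08 mm.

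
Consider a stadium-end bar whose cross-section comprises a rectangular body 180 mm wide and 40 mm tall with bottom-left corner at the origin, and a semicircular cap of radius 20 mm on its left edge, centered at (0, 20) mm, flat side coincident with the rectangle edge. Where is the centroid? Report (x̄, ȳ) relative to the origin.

rectangular body: A = 180 × 40 = 7200.00, centroid at (90.00, 20.00).
semicircular end: A = ½π·20² = 628.32, centroid at (-8.49, 20.00).
ΣA = 7828.32 mm², ΣAx̄ = 642666.67 mm³, ΣAȳ = 156566.37 mm³.
x̄ = 642666.67/7828.32 = 82.10 mm; ȳ = 156566.37/7828.32 = 20.00 mm.

x̄ = 82.10 mm, ȳ = 20.00 mm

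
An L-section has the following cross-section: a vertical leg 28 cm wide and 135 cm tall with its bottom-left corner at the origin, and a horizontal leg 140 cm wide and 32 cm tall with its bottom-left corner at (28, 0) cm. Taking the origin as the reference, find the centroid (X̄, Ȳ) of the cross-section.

X̄ = 59.56 cm, Ȳ = 39.57 cm

Part | A | x̄ᵢ | ȳᵢ | A·x̄ᵢ | A·ȳᵢ
vertical leg | 3780.00 | 14.00 | 67.50 | 52920.00 | 255150.00
horizontal leg | 4480.00 | 98.00 | 16.00 | 439040.00 | 71680.00
Σ | 8260.00 |  |  | 491960.00 | 326830.00
X̄ = 491960.00 / 8260.00 = 59.56 cm
Ȳ = 326830.00 / 8260.00 = 39.57 cm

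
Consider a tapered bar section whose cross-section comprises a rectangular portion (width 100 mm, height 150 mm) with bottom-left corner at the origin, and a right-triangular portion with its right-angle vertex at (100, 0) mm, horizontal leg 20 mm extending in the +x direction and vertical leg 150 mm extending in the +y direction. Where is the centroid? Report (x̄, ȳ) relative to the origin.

x̄ = 55.15 mm, ȳ = 72.73 mm

rectangular portion: A = 100 × 150 = 15000.00, centroid at (50.00, 75.00).
triangular portion: A = ½·20·150 = 1500.00, centroid at (106.67, 50.00).
ΣA = 16500.00 mm², ΣAx̄ = 910000.00 mm³, ΣAȳ = 1200000.00 mm³.
x̄ = 910000.00/16500.00 = 55.15 mm; ȳ = 1200000.00/16500.00 = 72.73 mm.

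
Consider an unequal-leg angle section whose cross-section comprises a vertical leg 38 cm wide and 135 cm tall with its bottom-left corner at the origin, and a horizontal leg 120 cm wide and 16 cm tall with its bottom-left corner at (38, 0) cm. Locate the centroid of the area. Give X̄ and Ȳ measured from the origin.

vertical leg: A = 38 × 135 = 5130.00, centroid at (19.00, 67.50).
horizontal leg: A = 120 × 16 = 1920.00, centroid at (98.00, 8.00).
ΣA = 7050.00 cm², ΣAX̄ = 285630.00 cm³, ΣAȲ = 361635.00 cm³.
X̄ = 285630.00/7050.00 = 40.51 cm; Ȳ = 361635.00/7050.00 = 51.30 cm.

X̄ = 40.51 cm, Ȳ = 51.30 cm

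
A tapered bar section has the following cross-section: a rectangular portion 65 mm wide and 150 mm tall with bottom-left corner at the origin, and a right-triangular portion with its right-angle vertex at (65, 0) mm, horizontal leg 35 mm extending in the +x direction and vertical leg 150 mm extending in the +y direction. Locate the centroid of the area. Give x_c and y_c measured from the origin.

rectangular portion: A = 65 × 150 = 9750.00, centroid at (32.50, 75.00).
triangular portion: A = ½·35·150 = 2625.00, centroid at (76.67, 50.00).
ΣA = 12375.00 mm²
ΣAx_c = (9750.00)(32.50) + (2625.00)(76.67) = 518125.00 mm³
ΣAy_c = (9750.00)(75.00) + (2625.00)(50.00) = 862500.00 mm³
x_c = 518125.00 / 12375.00 = 41.87 mm
y_c = 862500.00 / 12375.00 = 69.70 mm

x_c = 41.87 mm, y_c = 69.70 mm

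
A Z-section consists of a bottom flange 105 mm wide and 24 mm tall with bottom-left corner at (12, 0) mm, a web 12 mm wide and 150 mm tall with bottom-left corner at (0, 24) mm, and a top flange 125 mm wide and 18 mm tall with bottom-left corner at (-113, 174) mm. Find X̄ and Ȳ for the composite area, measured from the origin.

bottom flange: A = 105 × 24 = 2520.00, centroid at (64.50, 12.00).
web: A = 12 × 150 = 1800.00, centroid at (6.00, 99.00).
top flange: A = 125 × 18 = 2250.00, centroid at (-50.50, 183.00).
ΣA = 6570.00 mm², ΣAX̄ = 59715.00 mm³, ΣAȲ = 620190.00 mm³.
X̄ = 59715.00/6570.00 = 9.09 mm; Ȳ = 620190.00/6570.00 = 94.40 mm.

X̄ = 9.09 mm, Ȳ = 94.40 mm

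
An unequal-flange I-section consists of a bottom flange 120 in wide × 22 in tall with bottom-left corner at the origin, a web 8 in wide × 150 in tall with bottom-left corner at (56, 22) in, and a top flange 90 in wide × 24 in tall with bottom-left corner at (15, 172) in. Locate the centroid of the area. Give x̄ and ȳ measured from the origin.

x̄ = 60.00 in, ȳ = 90.48 in

Part | A | x̄ᵢ | ȳᵢ | A·x̄ᵢ | A·ȳᵢ
bottom flange | 2640.00 | 60.00 | 11.00 | 158400.00 | 29040.00
web | 1200.00 | 60.00 | 97.00 | 72000.00 | 116400.00
top flange | 2160.00 | 60.00 | 184.00 | 129600.00 | 397440.00
Σ | 6000.00 |  |  | 360000.00 | 542880.00
x̄ = 360000.00 / 6000.00 = 60.00 in
ȳ = 542880.00 / 6000.00 = 90.48 in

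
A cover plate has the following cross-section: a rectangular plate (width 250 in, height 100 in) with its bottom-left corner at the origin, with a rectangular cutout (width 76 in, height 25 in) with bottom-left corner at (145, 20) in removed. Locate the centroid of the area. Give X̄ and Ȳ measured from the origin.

X̄ = 120.23 in, Ȳ = 51.44 in

Part | A | x̄ᵢ | ȳᵢ | A·x̄ᵢ | A·ȳᵢ
plate | 25000.00 | 125.00 | 50.00 | 3125000.00 | 1250000.00
hole | -1900.00 | 183.00 | 32.50 | -347700.00 | -61750.00
Σ | 23100.00 |  |  | 2777300.00 | 1188250.00
X̄ = 2777300.00 / 23100.00 = 120.23 in
Ȳ = 1188250.00 / 23100.00 = 51.44 in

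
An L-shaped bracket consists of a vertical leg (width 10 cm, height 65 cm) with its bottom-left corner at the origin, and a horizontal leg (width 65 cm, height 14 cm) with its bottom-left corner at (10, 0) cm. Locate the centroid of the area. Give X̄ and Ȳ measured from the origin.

X̄ = 26.88 cm, Ȳ = 17.62 cm

Part | A | x̄ᵢ | ȳᵢ | A·x̄ᵢ | A·ȳᵢ
vertical leg | 650.00 | 5.00 | 32.50 | 3250.00 | 21125.00
horizontal leg | 910.00 | 42.50 | 7.00 | 38675.00 | 6370.00
Σ | 1560.00 |  |  | 41925.00 | 27495.00
X̄ = 41925.00 / 1560.00 = 26.88 cm
Ȳ = 27495.00 / 1560.00 = 17.62 cm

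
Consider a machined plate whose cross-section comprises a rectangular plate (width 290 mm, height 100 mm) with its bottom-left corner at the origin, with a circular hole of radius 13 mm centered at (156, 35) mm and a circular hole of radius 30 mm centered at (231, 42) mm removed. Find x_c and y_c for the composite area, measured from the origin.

plate: A = 290 × 100 = 29000.00, centroid at (145.00, 50.00).
hole 1: A = −π·13² = -530.93, centroid at (156.00, 35.00).
hole 2: A = −π·30² = -2827.43, centroid at (231.00, 42.00).
ΣA = 25641.64 mm², ΣAx_c = 3469037.94 mm³, ΣAy_c = 1312665.28 mm³.
x_c = 3469037.94/25641.64 = 135.29 mm; y_c = 1312665.28/25641.64 = 51.19 mm.

x_c = 135.29 mm, y_c = 51.19 mm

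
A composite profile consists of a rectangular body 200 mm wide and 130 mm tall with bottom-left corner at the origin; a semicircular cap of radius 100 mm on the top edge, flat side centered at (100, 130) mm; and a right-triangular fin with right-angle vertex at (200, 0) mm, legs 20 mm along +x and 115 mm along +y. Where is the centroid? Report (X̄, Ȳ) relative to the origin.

Part | A | x̄ᵢ | ȳᵢ | A·x̄ᵢ | A·ȳᵢ
rectangular body | 26000.00 | 100.00 | 65.00 | 2600000.00 | 1690000.00
semicircular top | 15707.96 | 100.00 | 172.44 | 1570796.33 | 2708701.89
triangular fin | 1150.00 | 206.67 | 38.33 | 237666.67 | 44083.33
Σ | 42857.96 |  |  | 4408462.99 | 4442785.22
X̄ = 4408462.99 / 42857.96 = 102.86 mm
Ȳ = 4442785.22 / 42857.96 = 103.66 mm

X̄ = 102.86 mm, Ȳ = 103.66 mm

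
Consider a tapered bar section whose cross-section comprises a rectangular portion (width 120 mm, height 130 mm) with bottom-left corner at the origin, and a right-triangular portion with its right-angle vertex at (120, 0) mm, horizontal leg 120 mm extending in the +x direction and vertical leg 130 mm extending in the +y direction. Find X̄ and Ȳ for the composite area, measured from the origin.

X̄ = 93.33 mm, Ȳ = 57.78 mm

rectangular portion: A = 120 × 130 = 15600.00, centroid at (60.00, 65.00).
triangular portion: A = ½·120·130 = 7800.00, centroid at (160.00, 43.33).
ΣA = 23400.00 mm², ΣAX̄ = 2184000.00 mm³, ΣAȲ = 1352000.00 mm³.
X̄ = 2184000.00/23400.00 = 93.33 mm; Ȳ = 1352000.00/23400.00 = 57.78 mm.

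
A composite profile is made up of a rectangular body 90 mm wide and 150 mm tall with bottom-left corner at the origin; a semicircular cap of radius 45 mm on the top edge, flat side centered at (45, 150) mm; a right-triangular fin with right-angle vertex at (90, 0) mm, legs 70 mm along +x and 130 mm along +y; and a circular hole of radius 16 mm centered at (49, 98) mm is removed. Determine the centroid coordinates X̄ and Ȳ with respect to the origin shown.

X̄ = 60.06 mm, Ȳ = 81.69 mm

rectangular body: A = 90 × 150 = 13500.00, centroid at (45.00, 75.00).
semicircular top: A = ½π·45² = 3180.86, centroid at (45.00, 169.10).
triangular fin: A = ½·70·130 = 4550.00, centroid at (113.33, 43.33).
hole: A = −π·16² = -804.25, centroid at (49.00, 98.00).
ΣA = 20426.61 mm²
ΣAX̄ = (13500.00)(45.00) + (3180.86)(45.00) + (4550.00)(113.33) + (-804.25)(49.00) = 1226897.34 mm³
ΣAȲ = (13500.00)(75.00) + (3180.86)(169.10) + (4550.00)(43.33) + (-804.25)(98.00) = 1668729.77 mm³
X̄ = 1226897.34 / 20426.61 = 60.06 mm
Ȳ = 1668729.77 / 20426.61 = 81.69 mm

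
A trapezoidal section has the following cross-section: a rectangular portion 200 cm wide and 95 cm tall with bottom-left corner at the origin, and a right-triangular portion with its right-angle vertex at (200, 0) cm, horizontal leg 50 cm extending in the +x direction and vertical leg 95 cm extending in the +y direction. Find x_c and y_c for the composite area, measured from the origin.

x_c = 112.96 cm, y_c = 45.74 cm

Part | A | x̄ᵢ | ȳᵢ | A·x̄ᵢ | A·ȳᵢ
rectangular portion | 19000.00 | 100.00 | 47.50 | 1900000.00 | 902500.00
triangular portion | 2375.00 | 216.67 | 31.67 | 514583.33 | 75208.33
Σ | 21375.00 |  |  | 2414583.33 | 977708.33
x_c = 2414583.33 / 21375.00 = 112.96 cm
y_c = 977708.33 / 21375.00 = 45.74 cm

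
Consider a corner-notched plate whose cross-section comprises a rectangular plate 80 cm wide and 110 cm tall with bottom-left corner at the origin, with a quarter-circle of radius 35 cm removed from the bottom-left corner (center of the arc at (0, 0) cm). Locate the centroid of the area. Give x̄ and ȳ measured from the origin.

Part | A | x̄ᵢ | ȳᵢ | A·x̄ᵢ | A·ȳᵢ
plate | 8800.00 | 40.00 | 55.00 | 352000.00 | 484000.00
removed quarter-circle | -962.11 | 14.85 | 14.85 | -14291.67 | -14291.67
Σ | 7837.89 |  |  | 337708.33 | 469708.33
x̄ = 337708.33 / 7837.89 = 43.09 cm
ȳ = 469708.33 / 7837.89 = 59.93 cm

x̄ = 43.09 cm, ȳ = 59.93 cm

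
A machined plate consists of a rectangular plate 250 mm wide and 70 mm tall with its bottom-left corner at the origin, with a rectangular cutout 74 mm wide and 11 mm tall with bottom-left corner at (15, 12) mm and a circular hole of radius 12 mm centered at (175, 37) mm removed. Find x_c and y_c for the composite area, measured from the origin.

Part | A | x̄ᵢ | ȳᵢ | A·x̄ᵢ | A·ȳᵢ
plate | 17500.00 | 125.00 | 35.00 | 2187500.00 | 612500.00
hole 1 | -814.00 | 52.00 | 17.50 | -42328.00 | -14245.00
hole 2 | -452.39 | 175.00 | 37.00 | -79168.13 | -16738.41
Σ | 16233.61 |  |  | 2066003.87 | 581516.59
x_c = 2066003.87 / 16233.61 = 127.27 mm
y_c = 581516.59 / 16233.61 = 35.82 mm

x_c = 127.27 mm, y_c = 35.82 mm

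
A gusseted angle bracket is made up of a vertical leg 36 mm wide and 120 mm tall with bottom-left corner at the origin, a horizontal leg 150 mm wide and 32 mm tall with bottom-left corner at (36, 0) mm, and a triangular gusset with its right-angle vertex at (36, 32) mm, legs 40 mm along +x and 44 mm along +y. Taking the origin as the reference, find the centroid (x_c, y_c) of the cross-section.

vertical leg: A = 36 × 120 = 4320.00, centroid at (18.00, 60.00).
horizontal leg: A = 150 × 32 = 4800.00, centroid at (111.00, 16.00).
gusset: A = ½·40·44 = 880.00, centroid at (49.33, 46.67).
ΣA = 10000.00 mm², ΣAx_c = 653973.33 mm³, ΣAy_c = 377066.67 mm³.
x_c = 653973.33/10000.00 = 65.40 mm; y_c = 377066.67/10000.00 = 37.71 mm.

x_c = 65.40 mm, y_c = 37.71 mm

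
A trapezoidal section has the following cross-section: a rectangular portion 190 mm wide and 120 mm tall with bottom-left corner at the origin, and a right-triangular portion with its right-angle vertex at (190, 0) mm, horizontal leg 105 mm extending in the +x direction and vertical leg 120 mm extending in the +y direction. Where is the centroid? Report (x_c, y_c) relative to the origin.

x_c = 123.14 mm, y_c = 55.67 mm

rectangular portion: A = 190 × 120 = 22800.00, centroid at (95.00, 60.00).
triangular portion: A = ½·105·120 = 6300.00, centroid at (225.00, 40.00).
ΣA = 29100.00 mm²
ΣAx_c = (22800.00)(95.00) + (6300.00)(225.00) = 3583500.00 mm³
ΣAy_c = (22800.00)(60.00) + (6300.00)(40.00) = 1620000.00 mm³
x_c = 3583500.00 / 29100.00 = 123.14 mm
y_c = 1620000.00 / 29100.00 = 55.67 mm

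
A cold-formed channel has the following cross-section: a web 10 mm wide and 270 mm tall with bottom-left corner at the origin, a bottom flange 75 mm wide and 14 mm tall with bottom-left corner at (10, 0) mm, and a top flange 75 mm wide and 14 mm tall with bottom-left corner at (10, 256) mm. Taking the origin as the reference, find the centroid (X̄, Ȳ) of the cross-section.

X̄ = 23.59 mm, Ȳ = 135.00 mm

Part | A | x̄ᵢ | ȳᵢ | A·x̄ᵢ | A·ȳᵢ
web | 2700.00 | 5.00 | 135.00 | 13500.00 | 364500.00
bottom flange | 1050.00 | 47.50 | 7.00 | 49875.00 | 7350.00
top flange | 1050.00 | 47.50 | 263.00 | 49875.00 | 276150.00
Σ | 4800.00 |  |  | 113250.00 | 648000.00
X̄ = 113250.00 / 4800.00 = 23.59 mm
Ȳ = 648000.00 / 4800.00 = 135.00 mm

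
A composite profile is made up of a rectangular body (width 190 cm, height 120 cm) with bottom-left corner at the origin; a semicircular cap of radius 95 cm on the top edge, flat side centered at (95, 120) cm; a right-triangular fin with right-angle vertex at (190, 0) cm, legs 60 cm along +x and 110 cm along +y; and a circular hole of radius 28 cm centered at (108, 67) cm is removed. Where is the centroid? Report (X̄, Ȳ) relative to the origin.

Part | A | x̄ᵢ | ȳᵢ | A·x̄ᵢ | A·ȳᵢ
rectangular body | 22800.00 | 95.00 | 60.00 | 2166000.00 | 1368000.00
semicircular top | 14176.44 | 95.00 | 160.32 | 1346761.50 | 2272755.76
triangular fin | 3300.00 | 210.00 | 36.67 | 693000.00 | 121000.00
hole | -2463.01 | 108.00 | 67.00 | -266004.93 | -165021.58
Σ | 37813.43 |  |  | 3939756.57 | 3596734.18
X̄ = 3939756.57 / 37813.43 = 104.19 cm
Ȳ = 3596734.18 / 37813.43 = 95.12 cm

X̄ = 104.19 cm, Ȳ = 95.12 cm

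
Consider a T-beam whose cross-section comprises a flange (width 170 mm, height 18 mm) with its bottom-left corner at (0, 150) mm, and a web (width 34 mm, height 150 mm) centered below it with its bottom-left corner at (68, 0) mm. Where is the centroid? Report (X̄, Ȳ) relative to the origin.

X̄ = 85.00 mm, Ȳ = 106.50 mm

web: A = 34 × 150 = 5100.00, centroid at (85.00, 75.00).
flange: A = 170 × 18 = 3060.00, centroid at (85.00, 159.00).
ΣA = 8160.00 mm²
ΣAX̄ = (5100.00)(85.00) + (3060.00)(85.00) = 693600.00 mm³
ΣAȲ = (5100.00)(75.00) + (3060.00)(159.00) = 869040.00 mm³
X̄ = 693600.00 / 8160.00 = 85.00 mm
Ȳ = 869040.00 / 8160.00 = 106.50 mm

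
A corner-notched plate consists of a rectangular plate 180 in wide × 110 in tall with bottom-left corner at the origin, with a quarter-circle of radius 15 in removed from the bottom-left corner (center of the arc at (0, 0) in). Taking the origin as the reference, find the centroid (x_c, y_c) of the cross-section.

x_c = 90.75 in, y_c = 55.44 in

plate: A = 180 × 110 = 19800.00, centroid at (90.00, 55.00).
removed quarter-circle: A = −¼π·15² = -176.71, centroid at (6.37, 6.37).
ΣA = 19623.29 in²
ΣAx_c = (19800.00)(90.00) + (-176.71)(6.37) = 1780875.00 in³
ΣAy_c = (19800.00)(55.00) + (-176.71)(6.37) = 1087875.00 in³
x_c = 1780875.00 / 19623.29 = 90.75 in
y_c = 1087875.00 / 19623.29 = 55.44 in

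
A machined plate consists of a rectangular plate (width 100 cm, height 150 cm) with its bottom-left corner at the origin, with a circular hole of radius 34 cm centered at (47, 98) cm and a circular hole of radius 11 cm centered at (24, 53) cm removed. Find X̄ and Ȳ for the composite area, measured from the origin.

plate: A = 100 × 150 = 15000.00, centroid at (50.00, 75.00).
hole 1: A = −π·34² = -3631.68, centroid at (47.00, 98.00).
hole 2: A = −π·11² = -380.13, centroid at (24.00, 53.00).
ΣA = 10988.19 cm²
ΣAX̄ = (15000.00)(50.00) + (-3631.68)(47.00) + (-380.13)(24.00) = 570187.80 cm³
ΣAȲ = (15000.00)(75.00) + (-3631.68)(98.00) + (-380.13)(53.00) = 748948.22 cm³
X̄ = 570187.80 / 10988.19 = 51.89 cm
Ȳ = 748948.22 / 10988.19 = 68.16 cm

X̄ = 51.89 cm, Ȳ = 68.16 cm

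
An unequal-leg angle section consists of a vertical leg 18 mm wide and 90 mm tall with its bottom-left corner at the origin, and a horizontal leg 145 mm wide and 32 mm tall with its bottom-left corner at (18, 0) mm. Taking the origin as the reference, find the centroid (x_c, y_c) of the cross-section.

vertical leg: A = 18 × 90 = 1620.00, centroid at (9.00, 45.00).
horizontal leg: A = 145 × 32 = 4640.00, centroid at (90.50, 16.00).
ΣA = 6260.00 mm², ΣAx_c = 434500.00 mm³, ΣAy_c = 147140.00 mm³.
x_c = 434500.00/6260.00 = 69.41 mm; y_c = 147140.00/6260.00 = 23.50 mm.

x_c = 69.41 mm, y_c = 23.50 mm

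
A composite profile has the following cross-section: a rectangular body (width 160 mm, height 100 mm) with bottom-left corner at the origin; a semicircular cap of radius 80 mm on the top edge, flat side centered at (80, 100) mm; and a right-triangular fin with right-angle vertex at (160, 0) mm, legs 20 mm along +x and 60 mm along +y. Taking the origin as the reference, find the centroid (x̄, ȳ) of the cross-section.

rectangular body: A = 160 × 100 = 16000.00, centroid at (80.00, 50.00).
semicircular top: A = ½π·80² = 10053.10, centroid at (80.00, 133.95).
triangular fin: A = ½·20·60 = 600.00, centroid at (166.67, 20.00).
ΣA = 26653.10 mm²
ΣAx̄ = (16000.00)(80.00) + (10053.10)(80.00) + (600.00)(166.67) = 2184247.72 mm³
ΣAȳ = (16000.00)(50.00) + (10053.10)(133.95) + (600.00)(20.00) = 2158642.98 mm³
x̄ = 2184247.72 / 26653.10 = 81.95 mm
ȳ = 2158642.98 / 26653.10 = 80.99 mm

x̄ = 81.95 mm, ȳ = 80.99 mm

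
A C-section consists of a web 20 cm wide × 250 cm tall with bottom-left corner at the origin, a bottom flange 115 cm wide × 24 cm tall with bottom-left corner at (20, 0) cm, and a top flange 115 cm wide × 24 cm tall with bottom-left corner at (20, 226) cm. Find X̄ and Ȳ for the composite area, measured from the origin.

X̄ = 45.42 cm, Ȳ = 125.00 cm

web: A = 20 × 250 = 5000.00, centroid at (10.00, 125.00).
bottom flange: A = 115 × 24 = 2760.00, centroid at (77.50, 12.00).
top flange: A = 115 × 24 = 2760.00, centroid at (77.50, 238.00).
ΣA = 10520.00 cm²
ΣAX̄ = (5000.00)(10.00) + (2760.00)(77.50) + (2760.00)(77.50) = 477800.00 cm³
ΣAȲ = (5000.00)(125.00) + (2760.00)(12.00) + (2760.00)(238.00) = 1315000.00 cm³
X̄ = 477800.00 / 10520.00 = 45.42 cm
Ȳ = 1315000.00 / 10520.00 = 125.00 cm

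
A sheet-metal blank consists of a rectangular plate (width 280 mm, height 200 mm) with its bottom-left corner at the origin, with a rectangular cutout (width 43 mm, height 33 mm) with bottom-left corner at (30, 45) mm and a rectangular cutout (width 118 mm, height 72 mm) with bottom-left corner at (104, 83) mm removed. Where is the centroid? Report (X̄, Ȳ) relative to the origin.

X̄ = 138.48 mm, Ȳ = 97.68 mm

plate: A = 280 × 200 = 56000.00, centroid at (140.00, 100.00).
hole 1: A = −(43 × 33) = -1419.00, centroid at (51.50, 61.50).
hole 2: A = −(118 × 72) = -8496.00, centroid at (163.00, 119.00).
ΣA = 46085.00 mm²
ΣAX̄ = (56000.00)(140.00) + (-1419.00)(51.50) + (-8496.00)(163.00) = 6382073.50 mm³
ΣAȲ = (56000.00)(100.00) + (-1419.00)(61.50) + (-8496.00)(119.00) = 4501707.50 mm³
X̄ = 6382073.50 / 46085.00 = 138.48 mm
Ȳ = 4501707.50 / 46085.00 = 97.68 mm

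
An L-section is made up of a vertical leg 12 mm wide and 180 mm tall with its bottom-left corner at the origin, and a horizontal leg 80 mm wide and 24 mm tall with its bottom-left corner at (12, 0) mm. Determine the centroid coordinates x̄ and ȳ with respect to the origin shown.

x̄ = 27.65 mm, ȳ = 53.29 mm

vertical leg: A = 12 × 180 = 2160.00, centroid at (6.00, 90.00).
horizontal leg: A = 80 × 24 = 1920.00, centroid at (52.00, 12.00).
ΣA = 4080.00 mm², ΣAx̄ = 112800.00 mm³, ΣAȳ = 217440.00 mm³.
x̄ = 112800.00/4080.00 = 27.65 mm; ȳ = 217440.00/4080.00 = 53.29 mm.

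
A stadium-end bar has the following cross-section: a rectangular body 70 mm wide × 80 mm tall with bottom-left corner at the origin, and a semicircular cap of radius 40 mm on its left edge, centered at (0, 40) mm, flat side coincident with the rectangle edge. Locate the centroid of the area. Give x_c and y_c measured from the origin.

x_c = 18.90 mm, y_c = 40.00 mm

rectangular body: A = 70 × 80 = 5600.00, centroid at (35.00, 40.00).
semicircular end: A = ½π·40² = 2513.27, centroid at (-16.98, 40.00).
ΣA = 8113.27 mm², ΣAx_c = 153333.33 mm³, ΣAy_c = 324530.96 mm³.
x_c = 153333.33/8113.27 = 18.90 mm; y_c = 324530.96/8113.27 = 40.00 mm.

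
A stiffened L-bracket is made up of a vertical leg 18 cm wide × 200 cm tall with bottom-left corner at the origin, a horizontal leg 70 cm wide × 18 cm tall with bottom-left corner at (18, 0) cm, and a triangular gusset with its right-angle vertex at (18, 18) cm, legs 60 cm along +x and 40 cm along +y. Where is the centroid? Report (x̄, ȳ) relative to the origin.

x̄ = 23.89 cm, ȳ = 67.48 cm

vertical leg: A = 18 × 200 = 3600.00, centroid at (9.00, 100.00).
horizontal leg: A = 70 × 18 = 1260.00, centroid at (53.00, 9.00).
gusset: A = ½·60·40 = 1200.00, centroid at (38.00, 31.33).
ΣA = 6060.00 cm², ΣAx̄ = 144780.00 cm³, ΣAȳ = 408940.00 cm³.
x̄ = 144780.00/6060.00 = 23.89 cm; ȳ = 408940.00/6060.00 = 67.48 cm.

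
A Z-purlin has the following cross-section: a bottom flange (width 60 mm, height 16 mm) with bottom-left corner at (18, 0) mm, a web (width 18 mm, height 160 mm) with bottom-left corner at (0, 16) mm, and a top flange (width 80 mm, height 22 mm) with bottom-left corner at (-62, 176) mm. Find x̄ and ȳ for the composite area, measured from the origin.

Part | A | x̄ᵢ | ȳᵢ | A·x̄ᵢ | A·ȳᵢ
bottom flange | 960.00 | 48.00 | 8.00 | 46080.00 | 7680.00
web | 2880.00 | 9.00 | 96.00 | 25920.00 | 276480.00
top flange | 1760.00 | -22.00 | 187.00 | -38720.00 | 329120.00
Σ | 5600.00 |  |  | 33280.00 | 613280.00
x̄ = 33280.00 / 5600.00 = 5.94 mm
ȳ = 613280.00 / 5600.00 = 109.51 mm

x̄ = 5.94 mm, ȳ = 109.51 mm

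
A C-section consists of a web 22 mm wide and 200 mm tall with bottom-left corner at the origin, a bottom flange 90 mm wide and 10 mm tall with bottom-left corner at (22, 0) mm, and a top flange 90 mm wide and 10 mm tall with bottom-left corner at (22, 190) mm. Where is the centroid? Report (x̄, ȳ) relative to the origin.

Part | A | x̄ᵢ | ȳᵢ | A·x̄ᵢ | A·ȳᵢ
web | 4400.00 | 11.00 | 100.00 | 48400.00 | 440000.00
bottom flange | 900.00 | 67.00 | 5.00 | 60300.00 | 4500.00
top flange | 900.00 | 67.00 | 195.00 | 60300.00 | 175500.00
Σ | 6200.00 |  |  | 169000.00 | 620000.00
x̄ = 169000.00 / 6200.00 = 27.26 mm
ȳ = 620000.00 / 6200.00 = 100.00 mm

x̄ = 27.26 mm, ȳ = 100.00 mm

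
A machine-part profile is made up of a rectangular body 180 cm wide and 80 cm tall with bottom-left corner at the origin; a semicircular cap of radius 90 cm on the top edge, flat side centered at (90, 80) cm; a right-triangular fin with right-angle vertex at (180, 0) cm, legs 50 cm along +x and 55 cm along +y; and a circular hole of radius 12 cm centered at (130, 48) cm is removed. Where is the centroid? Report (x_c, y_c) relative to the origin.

rectangular body: A = 180 × 80 = 14400.00, centroid at (90.00, 40.00).
semicircular top: A = ½π·90² = 12723.45, centroid at (90.00, 118.20).
triangular fin: A = ½·50·55 = 1375.00, centroid at (196.67, 18.33).
hole: A = −π·12² = -452.39, centroid at (130.00, 48.00).
ΣA = 28046.06 cm², ΣAx_c = 2652716.57 cm³, ΣAy_c = 2083369.66 cm³.
x_c = 2652716.57/28046.06 = 94.58 cm; y_c = 2083369.66/28046.06 = 74.28 cm.

x_c = 94.58 cm, y_c = 74.28 cm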